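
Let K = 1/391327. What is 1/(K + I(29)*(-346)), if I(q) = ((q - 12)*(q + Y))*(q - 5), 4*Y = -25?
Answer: -391327/1256774836043 ≈ -3.1137e-7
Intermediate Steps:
Y = -25/4 (Y = (¼)*(-25) = -25/4 ≈ -6.2500)
I(q) = (-12 + q)*(-5 + q)*(-25/4 + q) (I(q) = ((q - 12)*(q - 25/4))*(q - 5) = ((-12 + q)*(-25/4 + q))*(-5 + q) = (-12 + q)*(-5 + q)*(-25/4 + q))
K = 1/391327 ≈ 2.5554e-6
1/(K + I(29)*(-346)) = 1/(1/391327 + (-375 + 29³ - 93/4*29² + (665/4)*29)*(-346)) = 1/(1/391327 + (-375 + 24389 - 93/4*841 + 19285/4)*(-346)) = 1/(1/391327 + (-375 + 24389 - 78213/4 + 19285/4)*(-346)) = 1/(1/391327 + 9282*(-346)) = 1/(1/391327 - 3211572) = 1/(-1256774836043/391327) = -391327/1256774836043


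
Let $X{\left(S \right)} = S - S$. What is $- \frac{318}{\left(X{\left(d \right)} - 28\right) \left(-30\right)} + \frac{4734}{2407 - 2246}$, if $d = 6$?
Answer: $\frac{93461}{3220} \approx 29.025$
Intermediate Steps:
$X{\left(S \right)} = 0$
$- \frac{318}{\left(X{\left(d \right)} - 28\right) \left(-30\right)} + \frac{4734}{2407 - 2246} = - \frac{318}{\left(0 - 28\right) \left(-30\right)} + \frac{4734}{2407 - 2246} = - \frac{318}{\left(-28\right) \left(-30\right)} + \frac{4734}{2407 - 2246} = - \frac{318}{840} + \frac{4734}{161} = \left(-318\right) \frac{1}{840} + 4734 \cdot \frac{1}{161} = - \frac{53}{140} + \frac{4734}{161} = \frac{93461}{3220}$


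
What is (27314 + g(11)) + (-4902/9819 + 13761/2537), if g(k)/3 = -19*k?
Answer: 221639094182/8303601 ≈ 26692.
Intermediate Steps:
g(k) = -57*k (g(k) = 3*(-19*k) = -57*k)
(27314 + g(11)) + (-4902/9819 + 13761/2537) = (27314 - 57*11) + (-4902/9819 + 13761/2537) = (27314 - 627) + (-4902*1/9819 + 13761*(1/2537)) = 26687 + (-1634/3273 + 13761/2537) = 26687 + 40894295/8303601 = 221639094182/8303601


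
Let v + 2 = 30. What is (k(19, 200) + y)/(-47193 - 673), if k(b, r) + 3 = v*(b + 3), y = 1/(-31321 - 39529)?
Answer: -43431049/3391306100 ≈ -0.012807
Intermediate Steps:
v = 28 (v = -2 + 30 = 28)
y = -1/70850 (y = 1/(-70850) = -1/70850 ≈ -1.4114e-5)
k(b, r) = 81 + 28*b (k(b, r) = -3 + 28*(b + 3) = -3 + 28*(3 + b) = -3 + (84 + 28*b) = 81 + 28*b)
(k(19, 200) + y)/(-47193 - 673) = ((81 + 28*19) - 1/70850)/(-47193 - 673) = ((81 + 532) - 1/70850)/(-47866) = (613 - 1/70850)*(-1/47866) = (43431049/70850)*(-1/47866) = -43431049/3391306100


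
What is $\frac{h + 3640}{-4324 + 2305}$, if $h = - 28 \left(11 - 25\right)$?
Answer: $- \frac{1344}{673} \approx -1.997$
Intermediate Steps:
$h = 392$ ($h = \left(-28\right) \left(-14\right) = 392$)
$\frac{h + 3640}{-4324 + 2305} = \frac{392 + 3640}{-4324 + 2305} = \frac{4032}{-2019} = 4032 \left(- \frac{1}{2019}\right) = - \frac{1344}{673}$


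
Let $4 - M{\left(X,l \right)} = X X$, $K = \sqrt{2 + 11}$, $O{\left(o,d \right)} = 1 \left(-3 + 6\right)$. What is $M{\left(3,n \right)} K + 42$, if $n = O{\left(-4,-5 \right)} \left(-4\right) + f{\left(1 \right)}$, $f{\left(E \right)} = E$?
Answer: $42 - 5 \sqrt{13} \approx 23.972$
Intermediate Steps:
$O{\left(o,d \right)} = 3$ ($O{\left(o,d \right)} = 1 \cdot 3 = 3$)
$n = -11$ ($n = 3 \left(-4\right) + 1 = -12 + 1 = -11$)
$K = \sqrt{13} \approx 3.6056$
$M{\left(X,l \right)} = 4 - X^{2}$ ($M{\left(X,l \right)} = 4 - X X = 4 - X^{2}$)
$M{\left(3,n \right)} K + 42 = \left(4 - 3^{2}\right) \sqrt{13} + 42 = \left(4 - 9\right) \sqrt{13} + 42 = - 5 \sqrt{13} + 42 = 42 - 5 \sqrt{13}$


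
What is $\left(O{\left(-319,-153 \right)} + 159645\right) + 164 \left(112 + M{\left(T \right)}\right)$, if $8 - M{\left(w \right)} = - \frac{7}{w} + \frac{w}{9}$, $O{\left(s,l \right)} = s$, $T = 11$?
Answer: $\frac{17712082}{99} \approx 1.7891 \cdot 10^{5}$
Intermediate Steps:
$M{\left(w \right)} = 8 + \frac{7}{w} - \frac{w}{9}$ ($M{\left(w \right)} = 8 - \left(- \frac{7}{w} + \frac{w}{9}\right) = 8 + \frac{7}{w} - \frac{w}{9}$)
$\left(O{\left(-319,-153 \right)} + 159645\right) + 164 \left(112 + M{\left(T \right)}\right) = \left(-319 + 159645\right) + 164 \left(112 + \left(8 + \frac{7}{11} - \frac{11}{9}\right)\right) = 159326 + 164 \left(112 + \left(8 + 7 \cdot \frac{1}{11} - \frac{11}{9}\right)\right) = 159326 + 164 \left(112 + \left(8 + \frac{7}{11} - \frac{11}{9}\right)\right) = 159326 + 164 \left(112 + \frac{734}{99}\right) = 159326 + 164 \cdot \frac{11822}{99} = 159326 + \frac{1938808}{99} = \frac{17712082}{99}$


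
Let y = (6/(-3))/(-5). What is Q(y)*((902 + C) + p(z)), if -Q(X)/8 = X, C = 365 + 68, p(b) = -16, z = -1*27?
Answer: -21104/5 ≈ -4220.8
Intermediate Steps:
z = -27
C = 433
y = 2/5 (y = (6*(-1/3))*(-1/5) = -2*(-1/5) = 2/5 ≈ 0.40000)
Q(X) = -8*X
Q(y)*((902 + C) + p(z)) = (-8*2/5)*((902 + 433) - 16) = -16*(1335 - 16)/5 = -16/5*1319 = -21104/5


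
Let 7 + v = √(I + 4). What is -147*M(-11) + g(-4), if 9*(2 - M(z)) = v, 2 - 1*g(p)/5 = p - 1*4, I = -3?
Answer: -342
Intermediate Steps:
g(p) = 30 - 5*p (g(p) = 10 - 5*(p - 1*4) = 10 - 5*(p - 4) = 10 - 5*(-4 + p) = 10 + (20 - 5*p) = 30 - 5*p)
v = -6 (v = -7 + √(-3 + 4) = -7 + √1 = -7 + 1 = -6)
M(z) = 8/3 (M(z) = 2 - ⅑*(-6) = 2 + ⅔ = 8/3)
-147*M(-11) + g(-4) = -147*8/3 + (30 - 5*(-4)) = -392 + (30 + 20) = -392 + 50 = -342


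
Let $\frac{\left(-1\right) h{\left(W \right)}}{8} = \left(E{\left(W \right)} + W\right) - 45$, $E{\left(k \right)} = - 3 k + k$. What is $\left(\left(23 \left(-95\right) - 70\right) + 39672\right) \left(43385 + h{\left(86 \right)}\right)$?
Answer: $1662549561$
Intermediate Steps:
$E{\left(k \right)} = - 2 k$
$h{\left(W \right)} = 360 + 8 W$ ($h{\left(W \right)} = - 8 \left(\left(- 2 W + W\right) - 45\right) = - 8 \left(- W - 45\right) = - 8 \left(-45 - W\right) = 360 + 8 W$)
$\left(\left(23 \left(-95\right) - 70\right) + 39672\right) \left(43385 + h{\left(86 \right)}\right) = \left(\left(23 \left(-95\right) - 70\right) + 39672\right) \left(43385 + \left(360 + 8 \cdot 86\right)\right) = \left(\left(-2185 - 70\right) + 39672\right) \left(43385 + \left(360 + 688\right)\right) = \left(-2255 + 39672\right) \left(43385 + 1048\right) = 37417 \cdot 44433 = 1662549561$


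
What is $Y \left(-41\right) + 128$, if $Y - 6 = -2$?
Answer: $-36$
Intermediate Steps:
$Y = 4$ ($Y = 6 - 2 = 4$)
$Y \left(-41\right) + 128 = 4 \left(-41\right) + 128 = -164 + 128 = -36$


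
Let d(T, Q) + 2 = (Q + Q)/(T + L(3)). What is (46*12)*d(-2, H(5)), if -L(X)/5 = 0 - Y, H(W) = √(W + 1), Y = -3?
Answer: -1104 - 1104*√6/17 ≈ -1263.1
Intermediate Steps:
H(W) = √(1 + W)
L(X) = -15 (L(X) = -5*(0 - 1*(-3)) = -5*(0 + 3) = -5*3 = -15)
d(T, Q) = -2 + 2*Q/(-15 + T) (d(T, Q) = -2 + (Q + Q)/(T - 15) = -2 + (2*Q)/(-15 + T) = -2 + 2*Q/(-15 + T))
(46*12)*d(-2, H(5)) = (46*12)*(2*(15 + √(1 + 5) - 1*(-2))/(-15 - 2)) = 552*(2*(15 + √6 + 2)/(-17)) = 552*(2*(-1/17)*(17 + √6)) = 552*(-2 - 2*√6/17) = -1104 - 1104*√6/17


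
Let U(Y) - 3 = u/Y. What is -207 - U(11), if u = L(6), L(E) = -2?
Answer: -2308/11 ≈ -209.82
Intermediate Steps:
u = -2
U(Y) = 3 - 2/Y
-207 - U(11) = -207 - (3 - 2/11) = -207 - 1*31/11 = -207 - 31/11 = -2308/11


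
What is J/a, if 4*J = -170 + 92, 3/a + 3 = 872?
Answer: -11297/2 ≈ -5648.5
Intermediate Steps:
a = 3/869 (a = 3/(-3 + 872) = 3/869 ≈ 0.0034522)
J = -39/2 (J = (-170 + 92)/4 = (1/4)*(-78) = -39/2 ≈ -19.500)
J/a = -39/(2*3/869) = -39/2*869/3 = -11297/2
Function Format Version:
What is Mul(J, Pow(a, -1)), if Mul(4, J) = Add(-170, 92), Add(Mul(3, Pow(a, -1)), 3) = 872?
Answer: Rational(-11297, 2) ≈ -5648.5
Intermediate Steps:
a = Rational(3, 869) (a = Mul(3, Pow(Add(-3, 872), -1)) = Mul(3, Pow(869, -1)) = Mul(3, Rational(1, 869)) = Rational(3, 869) ≈ 0.0034522)
J = Rational(-39, 2) (J = Mul(Rational(1, 4), Add(-170, 92)) = Mul(Rational(1, 4), -78) = Rational(-39, 2) ≈ -19.500)
Mul(J, Pow(a, -1)) = Mul(Rational(-39, 2), Pow(Rational(3, 869), -1)) = Mul(Rational(-39, 2), Rational(869, 3)) = Rational(-11297, 2)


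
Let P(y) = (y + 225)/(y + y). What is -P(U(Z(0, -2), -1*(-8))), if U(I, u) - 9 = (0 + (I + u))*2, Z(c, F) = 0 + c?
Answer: -5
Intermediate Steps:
Z(c, F) = c
U(I, u) = 9 + 2*I + 2*u (U(I, u) = 9 + (0 + (I + u))*2 = 9 + (I + u)*2 = 9 + (2*I + 2*u) = 9 + 2*I + 2*u)
P(y) = (225 + y)/(2*y) (P(y) = (225 + y)/((2*y)) = (225 + y)*(1/(2*y)) = (225 + y)/(2*y))
-P(U(Z(0, -2), -1*(-8))) = -(225 + (9 + 2*0 + 2*(-1*(-8))))/(2*(9 + 2*0 + 2*(-1*(-8)))) = -(225 + (9 + 0 + 2*8))/(2*(9 + 0 + 2*8)) = -(225 + (9 + 0 + 16))/(2*(9 + 0 + 16)) = -(225 + 25)/(2*25) = -250/(2*25) = -1*5 = -5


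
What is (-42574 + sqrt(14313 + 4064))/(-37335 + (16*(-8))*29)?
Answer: 42574/41047 - sqrt(18377)/41047 ≈ 1.0339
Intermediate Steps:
(-42574 + sqrt(14313 + 4064))/(-37335 + (16*(-8))*29) = (-42574 + sqrt(18377))/(-37335 - 128*29) = (-42574 + sqrt(18377))/(-37335 - 3712) = (-42574 + sqrt(18377))/(-41047) = (-42574 + sqrt(18377))*(-1/41047) = 42574/41047 - sqrt(18377)/41047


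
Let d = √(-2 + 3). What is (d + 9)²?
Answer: 100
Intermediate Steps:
d = 1 (d = √1 = 1)
(d + 9)² = (1 + 9)² = 10² = 100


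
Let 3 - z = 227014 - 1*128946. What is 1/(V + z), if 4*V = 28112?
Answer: -1/91037 ≈ -1.0985e-5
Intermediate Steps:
z = -98065 (z = 3 - (227014 - 1*128946) = 3 - (227014 - 128946) = 3 - 1*98068 = 3 - 98068 = -98065)
V = 7028 (V = (1/4)*28112 = 7028)
1/(V + z) = 1/(7028 - 98065) = 1/(-91037) = -1/91037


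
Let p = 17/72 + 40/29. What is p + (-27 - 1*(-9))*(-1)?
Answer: 40957/2088 ≈ 19.615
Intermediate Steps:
p = 3373/2088 (p = 17*(1/72) + 40*(1/29) = 17/72 + 40/29 = 3373/2088 ≈ 1.6154)
p + (-27 - 1*(-9))*(-1) = 3373/2088 + (-27 - 1*(-9))*(-1) = 3373/2088 + (-27 + 9)*(-1) = 3373/2088 - 18*(-1) = 3373/2088 + 18 = 40957/2088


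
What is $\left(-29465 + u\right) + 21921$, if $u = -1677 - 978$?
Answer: $-10199$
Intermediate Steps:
$u = -2655$
$\left(-29465 + u\right) + 21921 = \left(-29465 - 2655\right) + 21921 = -32120 + 21921 = -10199$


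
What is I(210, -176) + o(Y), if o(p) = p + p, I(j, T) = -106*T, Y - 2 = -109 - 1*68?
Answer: 18306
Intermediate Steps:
Y = -175 (Y = 2 + (-109 - 1*68) = 2 + (-109 - 68) = 2 - 177 = -175)
o(p) = 2*p
I(210, -176) + o(Y) = -106*(-176) + 2*(-175) = 18656 - 350 = 18306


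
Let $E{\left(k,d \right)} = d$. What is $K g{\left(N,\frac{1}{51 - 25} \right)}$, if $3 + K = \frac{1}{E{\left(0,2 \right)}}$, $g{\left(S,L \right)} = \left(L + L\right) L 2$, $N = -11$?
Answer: $- \frac{5}{338} \approx -0.014793$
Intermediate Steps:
$g{\left(S,L \right)} = 4 L^{2}$ ($g{\left(S,L \right)} = 2 L L 2 = 2 L^{2} \cdot 2 = 4 L^{2}$)
$K = - \frac{5}{2}$ ($K = -3 + \frac{1}{2} = - \frac{5}{2} \approx -2.5$)
$K g{\left(N,\frac{1}{51 - 25} \right)} = - \frac{5 \cdot 4 \left(\frac{1}{51 - 25}\right)^{2}}{2} = - \frac{5 \cdot 4 \left(\frac{1}{26}\right)^{2}}{2} = - \frac{5 \cdot \frac{4}{676}}{2} = - \frac{5 \cdot 4 \cdot \frac{1}{676}}{2} = \left(- \frac{5}{2}\right) \frac{1}{169} = - \frac{5}{338}$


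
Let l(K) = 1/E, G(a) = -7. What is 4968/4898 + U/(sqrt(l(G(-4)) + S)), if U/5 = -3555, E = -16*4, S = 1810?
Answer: 2484/2449 - 47400*sqrt(12871)/12871 ≈ -416.79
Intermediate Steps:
E = -64
U = -17775 (U = 5*(-3555) = -17775)
l(K) = -1/64 (l(K) = 1/(-64) = -1/64)
4968/4898 + U/(sqrt(l(G(-4)) + S)) = 4968/4898 - 17775/sqrt(-1/64 + 1810) = 4968*(1/4898) - 17775*8*sqrt(12871)/38613 = 2484/2449 - 17775*8*sqrt(12871)/38613 = 2484/2449 - 47400*sqrt(12871)/12871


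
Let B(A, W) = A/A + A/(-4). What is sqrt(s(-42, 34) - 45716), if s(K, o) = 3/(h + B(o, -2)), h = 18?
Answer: I*sqrt(2240070)/7 ≈ 213.81*I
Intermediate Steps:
B(A, W) = 1 - A/4 (B(A, W) = 1 + A*(-1/4) = 1 - A/4)
s(K, o) = 3/(19 - o/4) (s(K, o) = 3/(18 + (1 - o/4)) = 3/(19 - o/4))
sqrt(s(-42, 34) - 45716) = sqrt(-12/(-76 + 34) - 45716) = sqrt(-12/(-42) - 45716) = sqrt(-12*(-1/42) - 45716) = sqrt(2/7 - 45716) = sqrt(-320010/7) = I*sqrt(2240070)/7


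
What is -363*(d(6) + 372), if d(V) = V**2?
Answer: -148104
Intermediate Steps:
-363*(d(6) + 372) = -363*(6**2 + 372) = -363*(36 + 372) = -363*408 = -148104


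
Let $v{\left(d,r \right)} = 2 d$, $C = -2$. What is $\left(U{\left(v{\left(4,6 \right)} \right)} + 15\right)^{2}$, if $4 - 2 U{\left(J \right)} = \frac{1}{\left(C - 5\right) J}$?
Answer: $\frac{3629025}{12544} \approx 289.3$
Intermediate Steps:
$U{\left(J \right)} = 2 + \frac{1}{14 J}$ ($U{\left(J \right)} = 2 - \frac{\frac{1}{-2 - 5} \frac{1}{J}}{2} = 2 - \frac{\frac{1}{-7} \frac{1}{J}}{2} = 2 - \frac{\left(- \frac{1}{7}\right) \frac{1}{J}}{2} = 2 + \frac{1}{14 J}$)
$\left(U{\left(v{\left(4,6 \right)} \right)} + 15\right)^{2} = \left(\left(2 + \frac{1}{14 \cdot 2 \cdot 4}\right) + 15\right)^{2} = \left(\left(2 + \frac{1}{14 \cdot 8}\right) + 15\right)^{2} = \left(\left(2 + \frac{1}{14} \cdot \frac{1}{8}\right) + 15\right)^{2} = \left(\left(2 + \frac{1}{112}\right) + 15\right)^{2} = \left(\frac{225}{112} + 15\right)^{2} = \left(\frac{1905}{112}\right)^{2} = \frac{3629025}{12544}$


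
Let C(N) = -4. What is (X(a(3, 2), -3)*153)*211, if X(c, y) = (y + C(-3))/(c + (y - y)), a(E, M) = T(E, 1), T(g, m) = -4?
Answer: 225981/4 ≈ 56495.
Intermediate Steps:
a(E, M) = -4
X(c, y) = (-4 + y)/c (X(c, y) = (y - 4)/(c + (y - y)) = (-4 + y)/(c + 0) = (-4 + y)/c)
(X(a(3, 2), -3)*153)*211 = (((-4 - 3)/(-4))*153)*211 = (-1/4*(-7)*153)*211 = ((7/4)*153)*211 = (1071/4)*211 = 225981/4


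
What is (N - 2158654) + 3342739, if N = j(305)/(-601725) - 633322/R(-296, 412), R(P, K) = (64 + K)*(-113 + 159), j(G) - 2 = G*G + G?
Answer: 7800187783811539/6587685300 ≈ 1.1841e+6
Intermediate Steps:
j(G) = 2 + G + G² (j(G) = 2 + (G*G + G) = 2 + (G² + G) = 2 + (G + G²) = 2 + G + G²)
R(P, K) = 2944 + 46*K (R(P, K) = (64 + K)*46 = 2944 + 46*K)
N = -191564638961/6587685300 (N = (2 + 305 + 305²)/(-601725) - 633322/(2944 + 46*412) = (2 + 305 + 93025)*(-1/601725) - 633322/(2944 + 18952) = 93332*(-1/601725) - 633322/21896 = -93332/601725 - 633322*1/21896 = -93332/601725 - 316661/10948 = -191564638961/6587685300 ≈ -29.079)
(N - 2158654) + 3342739 = (-191564638961/6587685300 - 2158654) + 3342739 = -14220724788225161/6587685300 + 3342739 = 7800187783811539/6587685300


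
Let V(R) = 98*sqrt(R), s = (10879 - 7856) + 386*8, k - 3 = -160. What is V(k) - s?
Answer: -6111 + 98*I*sqrt(157) ≈ -6111.0 + 1227.9*I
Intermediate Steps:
k = -157 (k = 3 - 160 = -157)
s = 6111 (s = 3023 + 3088 = 6111)
V(k) - s = 98*sqrt(-157) - 1*6111 = 98*(I*sqrt(157)) - 6111 = 98*I*sqrt(157) - 6111 = -6111 + 98*I*sqrt(157)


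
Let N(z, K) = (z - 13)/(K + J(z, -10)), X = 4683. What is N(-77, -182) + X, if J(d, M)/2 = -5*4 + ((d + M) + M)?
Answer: 974109/208 ≈ 4683.2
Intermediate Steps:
J(d, M) = -40 + 2*d + 4*M (J(d, M) = 2*(-5*4 + ((d + M) + M)) = 2*(-20 + ((M + d) + M)) = 2*(-20 + (d + 2*M)) = 2*(-20 + d + 2*M) = -40 + 2*d + 4*M)
N(z, K) = (-13 + z)/(-80 + K + 2*z) (N(z, K) = (z - 13)/(K + (-40 + 2*z + 4*(-10))) = (-13 + z)/(K + (-40 + 2*z - 40)) = (-13 + z)/(K + (-80 + 2*z)) = (-13 + z)/(-80 + K + 2*z))
N(-77, -182) + X = (-13 - 77)/(-80 - 182 + 2*(-77)) + 4683 = -90/(-80 - 182 - 154) + 4683 = -90/(-416) + 4683 = -1/416*(-90) + 4683 = 45/208 + 4683 = 974109/208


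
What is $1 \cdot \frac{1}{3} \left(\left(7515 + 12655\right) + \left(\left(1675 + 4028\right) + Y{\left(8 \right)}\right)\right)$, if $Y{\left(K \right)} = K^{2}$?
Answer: $\frac{25937}{3} \approx 8645.7$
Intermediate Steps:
$1 \cdot \frac{1}{3} \left(\left(7515 + 12655\right) + \left(\left(1675 + 4028\right) + Y{\left(8 \right)}\right)\right) = 1 \cdot \frac{1}{3} \left(\left(7515 + 12655\right) + \left(\left(1675 + 4028\right) + 8^{2}\right)\right) = 1 \cdot \frac{1}{3} \left(20170 + \left(5703 + 64\right)\right) = \frac{20170 + 5767}{3} = \frac{1}{3} \cdot 25937 = \frac{25937}{3}$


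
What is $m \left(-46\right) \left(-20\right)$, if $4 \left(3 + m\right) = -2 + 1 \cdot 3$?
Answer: $-2530$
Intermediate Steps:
$m = - \frac{11}{4}$ ($m = -3 + \frac{-2 + 1 \cdot 3}{4} = -3 + \frac{-2 + 3}{4} = -3 + \frac{1}{4} \cdot 1 = -3 + \frac{1}{4} = - \frac{11}{4} \approx -2.75$)
$m \left(-46\right) \left(-20\right) = \left(- \frac{11}{4}\right) \left(-46\right) \left(-20\right) = \frac{253}{2} \left(-20\right) = -2530$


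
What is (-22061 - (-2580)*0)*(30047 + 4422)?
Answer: -760420609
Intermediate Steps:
(-22061 - (-2580)*0)*(30047 + 4422) = (-22061 - 215*0)*34469 = (-22061 + 0)*34469 = -22061*34469 = -760420609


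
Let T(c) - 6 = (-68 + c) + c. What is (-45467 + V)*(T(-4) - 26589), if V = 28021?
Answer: 465092914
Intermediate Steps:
T(c) = -62 + 2*c (T(c) = 6 + ((-68 + c) + c) = 6 + (-68 + 2*c) = -62 + 2*c)
(-45467 + V)*(T(-4) - 26589) = (-45467 + 28021)*((-62 + 2*(-4)) - 26589) = -17446*((-62 - 8) - 26589) = -17446*(-70 - 26589) = -17446*(-26659) = 465092914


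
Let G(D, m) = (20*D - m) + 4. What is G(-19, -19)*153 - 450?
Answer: -55071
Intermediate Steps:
G(D, m) = 4 - m + 20*D (G(D, m) = (-m + 20*D) + 4 = 4 - m + 20*D)
G(-19, -19)*153 - 450 = (4 - 1*(-19) + 20*(-19))*153 - 450 = (4 + 19 - 380)*153 - 450 = -357*153 - 450 = -54621 - 450 = -55071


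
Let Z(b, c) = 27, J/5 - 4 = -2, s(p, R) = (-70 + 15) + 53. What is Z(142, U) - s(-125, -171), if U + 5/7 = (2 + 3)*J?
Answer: 29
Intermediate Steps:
s(p, R) = -2 (s(p, R) = -55 + 53 = -2)
J = 10 (J = 20 + 5*(-2) = 20 - 10 = 10)
U = 345/7 (U = -5/7 + (2 + 3)*10 = -5/7 + 5*10 = -5/7 + 50 = 345/7 ≈ 49.286)
Z(142, U) - s(-125, -171) = 27 - 1*(-2) = 27 + 2 = 29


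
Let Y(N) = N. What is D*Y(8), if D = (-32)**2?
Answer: 8192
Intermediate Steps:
D = 1024
D*Y(8) = 1024*8 = 8192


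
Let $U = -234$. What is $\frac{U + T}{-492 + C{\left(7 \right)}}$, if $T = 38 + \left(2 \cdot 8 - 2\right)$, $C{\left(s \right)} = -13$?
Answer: $\frac{182}{505} \approx 0.3604$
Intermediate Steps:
$T = 52$ ($T = 38 + \left(16 - 2\right) = 38 + 14 = 52$)
$\frac{U + T}{-492 + C{\left(7 \right)}} = \frac{-234 + 52}{-492 - 13} = - \frac{182}{-505} = \left(-182\right) \left(- \frac{1}{505}\right) = \frac{182}{505}$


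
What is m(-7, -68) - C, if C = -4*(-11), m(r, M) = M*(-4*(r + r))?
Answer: -3852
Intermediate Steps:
m(r, M) = -8*M*r (m(r, M) = M*(-8*r) = -8*M*r)
C = 44
m(-7, -68) - C = -8*(-68)*(-7) - 1*44 = -3808 - 44 = -3852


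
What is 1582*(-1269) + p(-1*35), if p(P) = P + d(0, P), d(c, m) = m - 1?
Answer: -2007629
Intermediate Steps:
d(c, m) = -1 + m
p(P) = -1 + 2*P (p(P) = P + (-1 + P) = -1 + 2*P)
1582*(-1269) + p(-1*35) = 1582*(-1269) + (-1 + 2*(-1*35)) = -2007558 + (-1 + 2*(-35)) = -2007558 + (-1 - 70) = -2007558 - 71 = -2007629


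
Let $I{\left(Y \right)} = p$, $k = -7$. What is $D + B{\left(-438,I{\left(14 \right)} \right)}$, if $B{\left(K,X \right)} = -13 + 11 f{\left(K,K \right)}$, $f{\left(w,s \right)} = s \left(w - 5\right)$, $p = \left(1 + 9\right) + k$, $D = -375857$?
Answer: $1758504$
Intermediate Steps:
$p = 3$ ($p = \left(1 + 9\right) - 7 = 10 - 7 = 3$)
$f{\left(w,s \right)} = s \left(-5 + w\right)$
$I{\left(Y \right)} = 3$
$B{\left(K,X \right)} = -13 + 11 K \left(-5 + K\right)$
$D + B{\left(-438,I{\left(14 \right)} \right)} = -375857 - \left(13 + 4818 \left(-5 - 438\right)\right) = -375857 - \left(13 + 4818 \left(-443\right)\right) = -375857 + \left(-13 + 2134374\right) = -375857 + 2134361 = 1758504$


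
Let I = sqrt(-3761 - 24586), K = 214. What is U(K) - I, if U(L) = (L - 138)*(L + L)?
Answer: 32528 - I*sqrt(28347) ≈ 32528.0 - 168.37*I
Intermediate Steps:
U(L) = 2*L*(-138 + L) (U(L) = (-138 + L)*(2*L) = 2*L*(-138 + L))
I = I*sqrt(28347) (I = sqrt(-28347) = I*sqrt(28347) ≈ 168.37*I)
U(K) - I = 2*214*(-138 + 214) - I*sqrt(28347) = 2*214*76 - I*sqrt(28347) = 32528 - I*sqrt(28347)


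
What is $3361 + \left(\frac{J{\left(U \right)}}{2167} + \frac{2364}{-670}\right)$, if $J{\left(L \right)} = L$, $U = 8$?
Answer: $\frac{2437342431}{725945} \approx 3357.5$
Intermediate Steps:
$3361 + \left(\frac{J{\left(U \right)}}{2167} + \frac{2364}{-670}\right) = 3361 + \left(\frac{8}{2167} + \frac{2364}{-670}\right) = 3361 + \left(8 \cdot \frac{1}{2167} + 2364 \left(- \frac{1}{670}\right)\right) = 3361 + \left(\frac{8}{2167} - \frac{1182}{335}\right) = 3361 - \frac{2558714}{725945} = \frac{2437342431}{725945}$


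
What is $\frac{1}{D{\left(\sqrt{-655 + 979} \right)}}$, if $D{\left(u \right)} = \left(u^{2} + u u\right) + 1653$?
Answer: $\frac{1}{2301} \approx 0.00043459$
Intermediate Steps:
$D{\left(u \right)} = 1653 + 2 u^{2}$ ($D{\left(u \right)} = \left(u^{2} + u^{2}\right) + 1653 = 2 u^{2} + 1653 = 1653 + 2 u^{2}$)
$\frac{1}{D{\left(\sqrt{-655 + 979} \right)}} = \frac{1}{1653 + 2 \left(\sqrt{-655 + 979}\right)^{2}} = \frac{1}{1653 + 2 \left(\sqrt{324}\right)^{2}} = \frac{1}{1653 + 2 \cdot 18^{2}} = \frac{1}{1653 + 2 \cdot 324} = \frac{1}{1653 + 648} = \frac{1}{2301}$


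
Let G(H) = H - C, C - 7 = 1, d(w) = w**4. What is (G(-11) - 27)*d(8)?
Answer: -188416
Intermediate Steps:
C = 8 (C = 7 + 1 = 8)
G(H) = -8 + H (G(H) = H - 1*8 = H - 8 = -8 + H)
(G(-11) - 27)*d(8) = ((-8 - 11) - 27)*8**4 = (-19 - 27)*4096 = -46*4096 = -188416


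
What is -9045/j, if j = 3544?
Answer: -9045/3544 ≈ -2.5522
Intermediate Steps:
-9045/j = -9045/3544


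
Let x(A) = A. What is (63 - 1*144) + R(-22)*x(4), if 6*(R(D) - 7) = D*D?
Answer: 809/3 ≈ 269.67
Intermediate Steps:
R(D) = 7 + D²/6 (R(D) = 7 + (D*D)/6 = 7 + D²/6)
(63 - 1*144) + R(-22)*x(4) = (63 - 1*144) + (7 + (⅙)*(-22)²)*4 = (63 - 144) + (7 + (⅙)*484)*4 = -81 + (7 + 242/3)*4 = -81 + (263/3)*4 = -81 + 1052/3 = 809/3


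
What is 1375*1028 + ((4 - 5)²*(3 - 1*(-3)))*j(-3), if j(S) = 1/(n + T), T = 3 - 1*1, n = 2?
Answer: 2827003/2 ≈ 1.4135e+6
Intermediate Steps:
T = 2 (T = 3 - 1 = 2)
j(S) = ¼ (j(S) = 1/(2 + 2) = 1/4 = ¼)
1375*1028 + ((4 - 5)²*(3 - 1*(-3)))*j(-3) = 1375*1028 + ((4 - 5)²*(3 - 1*(-3)))*(¼) = 1413500 + ((-1)²*(3 + 3))*(¼) = 1413500 + (1*6)*(¼) = 1413500 + 6*(¼) = 1413500 + 3/2 = 2827003/2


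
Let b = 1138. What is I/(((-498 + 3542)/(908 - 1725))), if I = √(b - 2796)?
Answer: -817*I*√1658/3044 ≈ -10.929*I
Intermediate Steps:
I = I*√1658 (I = √(1138 - 2796) = √(-1658) = I*√1658 ≈ 40.719*I)
I/(((-498 + 3542)/(908 - 1725))) = (I*√1658)/(((-498 + 3542)/(908 - 1725))) = (I*√1658)/((3044/(-817))) = (I*√1658)/((3044*(-1/817))) = (I*√1658)/(-3044/817) = (I*√1658)*(-817/3044) = -817*I*√1658/3044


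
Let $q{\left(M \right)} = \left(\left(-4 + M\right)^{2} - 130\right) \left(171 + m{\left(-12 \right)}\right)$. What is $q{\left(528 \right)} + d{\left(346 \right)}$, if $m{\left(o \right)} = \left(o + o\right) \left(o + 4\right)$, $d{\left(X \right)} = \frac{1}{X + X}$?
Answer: $\frac{68939737417}{692} \approx 9.9624 \cdot 10^{7}$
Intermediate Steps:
$d{\left(X \right)} = \frac{1}{2 X}$
$m{\left(o \right)} = 2 o \left(4 + o\right)$
$q{\left(M \right)} = -47190 + 363 \left(-4 + M\right)^{2}$ ($q{\left(M \right)} = \left(\left(-4 + M\right)^{2} - 130\right) \left(171 + 2 \left(-12\right) \left(4 - 12\right)\right) = \left(-130 + \left(-4 + M\right)^{2}\right) \left(171 + 2 \left(-12\right) \left(-8\right)\right) = \left(-130 + \left(-4 + M\right)^{2}\right) \left(171 + 192\right) = \left(-130 + \left(-4 + M\right)^{2}\right) 363 = -47190 + 363 \left(-4 + M\right)^{2}$)
$q{\left(528 \right)} + d{\left(346 \right)} = \left(-47190 + 363 \left(-4 + 528\right)^{2}\right) + \frac{1}{2 \cdot 346} = \left(-47190 + 363 \cdot 524^{2}\right) + \frac{1}{2} \cdot \frac{1}{346} = \left(-47190 + 363 \cdot 274576\right) + \frac{1}{692} = \left(-47190 + 99671088\right) + \frac{1}{692} = 99623898 + \frac{1}{692} = \frac{68939737417}{692}$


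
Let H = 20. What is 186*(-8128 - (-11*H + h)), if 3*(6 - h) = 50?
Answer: -1468904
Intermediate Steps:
h = -32/3 (h = 6 - ⅓*50 = 6 - 50/3 = -32/3 ≈ -10.667)
186*(-8128 - (-11*H + h)) = 186*(-8128 - (-11*20 - 32/3)) = 186*(-8128 - (-220 - 32/3)) = 186*(-8128 - 1*(-692/3)) = 186*(-8128 + 692/3) = 186*(-23692/3) = -1468904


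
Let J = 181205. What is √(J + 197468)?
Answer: √378673 ≈ 615.36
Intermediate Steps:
√(J + 197468) = √(181205 + 197468) = √378673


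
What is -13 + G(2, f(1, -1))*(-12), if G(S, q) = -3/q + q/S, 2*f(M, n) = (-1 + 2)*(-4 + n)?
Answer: -62/5 ≈ -12.400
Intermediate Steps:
f(M, n) = -2 + n/2 (f(M, n) = ((-1 + 2)*(-4 + n))/2 = (1*(-4 + n))/2 = (-4 + n)/2 = -2 + n/2)
-13 + G(2, f(1, -1))*(-12) = -13 + (-3/(-2 + (½)*(-1)) + (-2 + (½)*(-1))/2)*(-12) = -13 + (-3/(-2 - ½) + (-2 - ½)*(½))*(-12) = -13 + (-3/(-5/2) - 5/2*½)*(-12) = -13 + (-3*(-⅖) - 5/4)*(-12) = -13 + (6/5 - 5/4)*(-12) = -13 - 1/20*(-12) = -13 + ⅗ = -62/5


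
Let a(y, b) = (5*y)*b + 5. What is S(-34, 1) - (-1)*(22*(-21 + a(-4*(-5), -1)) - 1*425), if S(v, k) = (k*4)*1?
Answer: -2973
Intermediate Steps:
a(y, b) = 5 + 5*b*y (a(y, b) = 5*b*y + 5 = 5 + 5*b*y)
S(v, k) = 4*k (S(v, k) = (4*k)*1 = 4*k)
S(-34, 1) - (-1)*(22*(-21 + a(-4*(-5), -1)) - 1*425) = 4*1 - (-1)*(22*(-21 + (5 + 5*(-1)*(-4*(-5)))) - 1*425) = 4 - (-1)*(22*(-21 + (5 + 5*(-1)*20)) - 425) = 4 - (-1)*(22*(-21 + (5 - 100)) - 425) = 4 - (-1)*(22*(-21 - 95) - 425) = 4 - (-1)*(22*(-116) - 425) = 4 - (-1)*(-2552 - 425) = 4 - (-1)*(-2977) = 4 - 1*2977 = 4 - 2977 = -2973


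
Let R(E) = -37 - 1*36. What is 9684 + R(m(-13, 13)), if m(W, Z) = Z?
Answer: 9611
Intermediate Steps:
R(E) = -73 (R(E) = -37 - 36 = -73)
9684 + R(m(-13, 13)) = 9684 - 73 = 9611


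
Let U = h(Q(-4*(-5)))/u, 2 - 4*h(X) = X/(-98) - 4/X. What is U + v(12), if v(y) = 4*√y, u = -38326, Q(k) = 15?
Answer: -3557/225356880 + 8*√3 ≈ 13.856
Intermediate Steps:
h(X) = ½ + 1/X + X/392 (h(X) = ½ - (X/(-98) - 4/X)/4 = ½ - (X*(-1/98) - 4/X)/4 = ½ - (-X/98 - 4/X)/4 = ½ - (-4/X - X/98)/4 = ½ + (1/X + X/392) = ½ + 1/X + X/392)
U = -3557/225356880 (U = ((1/392)*(392 + 15*(196 + 15))/15)/(-38326) = ((1/392)*(1/15)*(392 + 15*211))*(-1/38326) = ((1/392)*(1/15)*(392 + 3165))*(-1/38326) = ((1/392)*(1/15)*3557)*(-1/38326) = (3557/5880)*(-1/38326) = -3557/225356880 ≈ -1.5784e-5)
U + v(12) = -3557/225356880 + 4*√12 = -3557/225356880 + 4*(2*√3) = -3557/225356880 + 8*√3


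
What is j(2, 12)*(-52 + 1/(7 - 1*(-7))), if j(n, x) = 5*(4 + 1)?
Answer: -18175/14 ≈ -1298.2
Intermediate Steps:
j(n, x) = 25 (j(n, x) = 5*5 = 25)
j(2, 12)*(-52 + 1/(7 - 1*(-7))) = 25*(-52 + 1/(7 - 1*(-7))) = 25*(-52 + 1/(7 + 7)) = 25*(-52 + 1/14) = 25*(-727/14) = -18175/14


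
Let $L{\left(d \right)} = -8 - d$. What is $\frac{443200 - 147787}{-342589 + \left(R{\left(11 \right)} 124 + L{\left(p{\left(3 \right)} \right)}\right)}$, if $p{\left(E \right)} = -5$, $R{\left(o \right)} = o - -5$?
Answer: $- \frac{98471}{113536} \approx -0.86731$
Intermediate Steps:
$R{\left(o \right)} = 5 + o$ ($R{\left(o \right)} = o + 5 = 5 + o$)
$\frac{443200 - 147787}{-342589 + \left(R{\left(11 \right)} 124 + L{\left(p{\left(3 \right)} \right)}\right)} = \frac{443200 - 147787}{-342589 + \left(\left(5 + 11\right) 124 - 3\right)} = \frac{295413}{-342589 + \left(16 \cdot 124 + \left(-8 + 5\right)\right)} = \frac{295413}{-342589 + \left(1984 - 3\right)} = \frac{295413}{-342589 + 1981} = \frac{295413}{-340608} = 295413 \left(- \frac{1}{340608}\right) = - \frac{98471}{113536}$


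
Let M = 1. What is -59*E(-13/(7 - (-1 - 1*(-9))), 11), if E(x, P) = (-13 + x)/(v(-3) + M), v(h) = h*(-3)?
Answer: 0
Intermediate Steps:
v(h) = -3*h
E(x, P) = -13/10 + x/10 (E(x, P) = (-13 + x)/(-3*(-3) + 1) = (-13 + x)/(9 + 1) = (-13 + x)/10 = (-13 + x)*(⅒) = -13/10 + x/10)
-59*E(-13/(7 - (-1 - 1*(-9))), 11) = -59*(-13/10 + (-13/(7 - (-1 - 1*(-9))))/10) = -59*(-13/10 + (-13/(7 - (-1 + 9)))/10) = -59*(-13/10 + (-13/(7 - 1*8))/10) = -59*(-13/10 + (-13/(7 - 8))/10) = -59*(-13/10 + (-13/(-1))/10) = -59*(-13/10 + (-13*(-1))/10) = -59*(-13/10 + (⅒)*13) = -59*(-13/10 + 13/10) = -59*0 = 0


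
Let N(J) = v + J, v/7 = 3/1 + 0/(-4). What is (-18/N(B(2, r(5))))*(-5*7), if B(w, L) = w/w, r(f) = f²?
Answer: 315/11 ≈ 28.636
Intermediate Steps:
v = 21 (v = 7*(3/1 + 0/(-4)) = 7*(3*1 + 0*(-¼)) = 7*(3 + 0) = 7*3 = 21)
B(w, L) = 1
N(J) = 21 + J
(-18/N(B(2, r(5))))*(-5*7) = (-18/(21 + 1))*(-5*7) = (-18/22)*(-35) = ((1/22)*(-18))*(-35) = -9/11*(-35) = 315/11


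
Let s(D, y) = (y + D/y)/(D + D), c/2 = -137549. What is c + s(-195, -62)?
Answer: -6651865991/24180 ≈ -2.7510e+5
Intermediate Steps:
c = -275098 (c = 2*(-137549) = -275098)
s(D, y) = (y + D/y)/(2*D) (s(D, y) = (y + D/y)/((2*D)) = (y + D/y)*(1/(2*D)) = (y + D/y)/(2*D))
c + s(-195, -62) = -275098 + (1/2)*(-195 + (-62)**2)/(-195*(-62)) = -275098 + (1/2)*(-1/195)*(-1/62)*(-195 + 3844) = -275098 + (1/2)*(-1/195)*(-1/62)*3649 = -275098 + 3649/24180 = -6651865991/24180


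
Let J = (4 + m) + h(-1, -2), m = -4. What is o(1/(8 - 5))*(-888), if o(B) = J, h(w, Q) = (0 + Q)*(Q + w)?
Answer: -5328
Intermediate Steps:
h(w, Q) = Q*(Q + w)
J = 6 (J = (4 - 4) - 2*(-2 - 1) = 0 - 2*(-3) = 0 + 6 = 6)
o(B) = 6
o(1/(8 - 5))*(-888) = 6*(-888) = -5328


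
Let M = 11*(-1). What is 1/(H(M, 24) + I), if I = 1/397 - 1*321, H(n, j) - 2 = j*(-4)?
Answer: -397/164754 ≈ -0.0024097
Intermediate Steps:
M = -11
H(n, j) = 2 - 4*j (H(n, j) = 2 + j*(-4) = 2 - 4*j)
I = -127436/397 (I = 1/397 - 321 = -127436/397 ≈ -321.00)
1/(H(M, 24) + I) = 1/((2 - 4*24) - 127436/397) = 1/((2 - 96) - 127436/397) = 1/(-94 - 127436/397) = 1/(-164754/397) = -397/164754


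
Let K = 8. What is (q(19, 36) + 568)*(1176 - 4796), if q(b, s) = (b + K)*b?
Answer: -3913220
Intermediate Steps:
q(b, s) = b*(8 + b) (q(b, s) = (b + 8)*b = (8 + b)*b = b*(8 + b))
(q(19, 36) + 568)*(1176 - 4796) = (19*(8 + 19) + 568)*(1176 - 4796) = (19*27 + 568)*(-3620) = (513 + 568)*(-3620) = 1081*(-3620) = -3913220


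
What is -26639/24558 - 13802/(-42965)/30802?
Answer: -17626962448877/16250125972470 ≈ -1.0847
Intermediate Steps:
-26639/24558 - 13802/(-42965)/30802 = -26639*1/24558 - 13802*(-1/42965)*(1/30802) = -26639/24558 + (13802/42965)*(1/30802) = -26639/24558 + 6901/661703965 = -17626962448877/16250125972470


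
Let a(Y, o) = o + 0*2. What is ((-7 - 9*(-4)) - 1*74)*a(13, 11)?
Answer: -495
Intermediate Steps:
a(Y, o) = o (a(Y, o) = o + 0 = o)
((-7 - 9*(-4)) - 1*74)*a(13, 11) = ((-7 - 9*(-4)) - 1*74)*11 = ((-7 + 36) - 74)*11 = (29 - 74)*11 = -45*11 = -495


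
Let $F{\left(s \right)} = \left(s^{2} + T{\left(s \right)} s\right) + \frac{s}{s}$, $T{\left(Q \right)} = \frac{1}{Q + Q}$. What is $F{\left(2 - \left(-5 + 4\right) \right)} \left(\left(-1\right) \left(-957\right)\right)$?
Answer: $\frac{20097}{2} \approx 10049.0$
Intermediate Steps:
$T{\left(Q \right)} = \frac{1}{2 Q}$
$F{\left(s \right)} = \frac{3}{2} + s^{2}$ ($F{\left(s \right)} = \left(s^{2} + \frac{1}{2 s} s\right) + \frac{s}{s} = \left(s^{2} + \frac{1}{2}\right) + 1 = \left(\frac{1}{2} + s^{2}\right) + 1 = \frac{3}{2} + s^{2}$)
$F{\left(2 - \left(-5 + 4\right) \right)} \left(\left(-1\right) \left(-957\right)\right) = \left(\frac{3}{2} + \left(2 - \left(-5 + 4\right)\right)^{2}\right) \left(\left(-1\right) \left(-957\right)\right) = \left(\frac{3}{2} + \left(2 - -1\right)^{2}\right) 957 = \left(\frac{3}{2} + \left(2 + 1\right)^{2}\right) 957 = \left(\frac{3}{2} + 3^{2}\right) 957 = \left(\frac{3}{2} + 9\right) 957 = \frac{21}{2} \cdot 957 = \frac{20097}{2}$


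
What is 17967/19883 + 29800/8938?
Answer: 376551223/88857127 ≈ 4.2377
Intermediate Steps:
17967/19883 + 29800/8938 = 17967*(1/19883) + 29800*(1/8938) = 17967/19883 + 14900/4469 = 376551223/88857127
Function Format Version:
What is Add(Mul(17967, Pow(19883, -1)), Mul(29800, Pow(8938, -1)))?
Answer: Rational(376551223, 88857127) ≈ 4.2377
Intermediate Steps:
Add(Mul(17967, Pow(19883, -1)), Mul(29800, Pow(8938, -1))) = Add(Mul(17967, Rational(1, 19883)), Mul(29800, Rational(1, 8938))) = Add(Rational(17967, 19883), Rational(14900, 4469)) = Rational(376551223, 88857127)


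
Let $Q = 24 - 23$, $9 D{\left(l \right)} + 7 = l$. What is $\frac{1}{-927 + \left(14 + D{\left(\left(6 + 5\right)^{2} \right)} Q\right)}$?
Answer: $- \frac{3}{2701} \approx -0.0011107$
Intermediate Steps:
$D{\left(l \right)} = - \frac{7}{9} + \frac{l}{9}$
$Q = 1$ ($Q = 24 - 23 = 1$)
$\frac{1}{-927 + \left(14 + D{\left(\left(6 + 5\right)^{2} \right)} Q\right)} = \frac{1}{-927 + \left(14 + \left(- \frac{7}{9} + \frac{\left(6 + 5\right)^{2}}{9}\right) 1\right)} = \frac{1}{-927 + \left(14 + \left(- \frac{7}{9} + \frac{11^{2}}{9}\right) 1\right)} = \frac{1}{-927 + \left(14 + \left(- \frac{7}{9} + \frac{1}{9} \cdot 121\right) 1\right)} = \frac{1}{-927 + \left(14 + \left(- \frac{7}{9} + \frac{121}{9}\right) 1\right)} = \frac{1}{-927 + \left(14 + \frac{38}{3} \cdot 1\right)} = \frac{1}{-927 + \left(14 + \frac{38}{3}\right)} = \frac{1}{-927 + \frac{80}{3}} = \frac{1}{- \frac{2701}{3}} = - \frac{3}{2701}$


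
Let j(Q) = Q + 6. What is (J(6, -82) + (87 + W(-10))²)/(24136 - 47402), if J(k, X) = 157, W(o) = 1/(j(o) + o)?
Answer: -1511861/4560136 ≈ -0.33154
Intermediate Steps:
j(Q) = 6 + Q
W(o) = 1/(6 + 2*o) (W(o) = 1/((6 + o) + o) = 1/(6 + 2*o))
(J(6, -82) + (87 + W(-10))²)/(24136 - 47402) = (157 + (87 + 1/(2*(3 - 10)))²)/(24136 - 47402) = (157 + (87 + (½)/(-7))²)/(-23266) = (157 + (87 + (½)*(-⅐))²)*(-1/23266) = (157 + (87 - 1/14)²)*(-1/23266) = (157 + (1217/14)²)*(-1/23266) = (157 + 1481089/196)*(-1/23266) = (1511861/196)*(-1/23266) = -1511861/4560136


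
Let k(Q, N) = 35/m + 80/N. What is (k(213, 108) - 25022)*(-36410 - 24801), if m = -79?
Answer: 3266910093401/2133 ≈ 1.5316e+9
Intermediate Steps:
k(Q, N) = -35/79 + 80/N (k(Q, N) = 35/(-79) + 80/N = 35*(-1/79) + 80/N = -35/79 + 80/N)
(k(213, 108) - 25022)*(-36410 - 24801) = ((-35/79 + 80/108) - 25022)*(-36410 - 24801) = ((-35/79 + 80*(1/108)) - 25022)*(-61211) = ((-35/79 + 20/27) - 25022)*(-61211) = (635/2133 - 25022)*(-61211) = -53371291/2133*(-61211) = 3266910093401/2133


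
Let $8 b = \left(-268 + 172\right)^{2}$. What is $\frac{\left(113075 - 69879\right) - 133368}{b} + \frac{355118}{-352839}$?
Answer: $- \frac{2685441187}{33872544} \approx -79.281$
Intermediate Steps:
$b = 1152$ ($b = \frac{\left(-268 + 172\right)^{2}}{8} = \frac{\left(-96\right)^{2}}{8} = \frac{1}{8} \cdot 9216 = 1152$)
$\frac{\left(113075 - 69879\right) - 133368}{b} + \frac{355118}{-352839} = \frac{\left(113075 - 69879\right) - 133368}{1152} + \frac{355118}{-352839} = \left(43196 - 133368\right) \frac{1}{1152} + 355118 \left(- \frac{1}{352839}\right) = \left(-90172\right) \frac{1}{1152} - \frac{355118}{352839} = - \frac{22543}{288} - \frac{355118}{352839} = - \frac{2685441187}{33872544}$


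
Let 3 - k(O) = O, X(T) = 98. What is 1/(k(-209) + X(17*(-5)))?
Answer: 1/310 ≈ 0.0032258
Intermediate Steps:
k(O) = 3 - O
1/(k(-209) + X(17*(-5))) = 1/((3 - 1*(-209)) + 98) = 1/((3 + 209) + 98) = 1/(212 + 98) = 1/310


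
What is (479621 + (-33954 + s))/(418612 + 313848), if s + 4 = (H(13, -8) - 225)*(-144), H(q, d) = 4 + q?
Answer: 95123/146492 ≈ 0.64934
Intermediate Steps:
s = 29948 (s = -4 + ((4 + 13) - 225)*(-144) = -4 + (17 - 225)*(-144) = -4 - 208*(-144) = -4 + 29952 = 29948)
(479621 + (-33954 + s))/(418612 + 313848) = (479621 + (-33954 + 29948))/(418612 + 313848) = (479621 - 4006)/732460 = 475615*(1/732460) = 95123/146492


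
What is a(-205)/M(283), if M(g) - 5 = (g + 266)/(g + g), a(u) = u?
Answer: -116030/3379 ≈ -34.339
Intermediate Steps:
M(g) = 5 + (266 + g)/(2*g) (M(g) = 5 + (g + 266)/(g + g) = 5 + (266 + g)/((2*g)) = 5 + (266 + g)*(1/(2*g)) = 5 + (266 + g)/(2*g))
a(-205)/M(283) = -205/(11/2 + 133/283) = -205/3379/566 = -205*566/3379 = -116030/3379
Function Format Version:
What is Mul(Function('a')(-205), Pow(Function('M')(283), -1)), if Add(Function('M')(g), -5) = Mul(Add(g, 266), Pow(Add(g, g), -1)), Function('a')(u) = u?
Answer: Rational(-116030, 3379) ≈ -34.339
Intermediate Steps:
Function('M')(g) = Add(5, Mul(Rational(1, 2), Pow(g, -1), Add(266, g))) (Function('M')(g) = Add(5, Mul(Add(g, 266), Pow(Add(g, g), -1))) = Add(5, Mul(Add(266, g), Pow(Mul(2, g), -1))) = Add(5, Mul(Add(266, g), Mul(Rational(1, 2), Pow(g, -1)))) = Add(5, Mul(Rational(1, 2), Pow(g, -1), Add(266, g))))
Mul(Function('a')(-205), Pow(Function('M')(283), -1)) = Mul(-205, Pow(Add(Rational(11, 2), Mul(133, Pow(283, -1))), -1)) = Mul(-205, Pow(Add(Rational(11, 2), Mul(133, Rational(1, 283))), -1)) = Mul(-205, Pow(Add(Rational(11, 2), Rational(133, 283)), -1)) = Mul(-205, Pow(Rational(3379, 566), -1)) = Mul(-205, Rational(566, 3379)) = Rational(-116030, 3379)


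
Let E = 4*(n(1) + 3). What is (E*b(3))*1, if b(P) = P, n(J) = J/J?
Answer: 48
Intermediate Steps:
n(J) = 1
E = 16 (E = 4*(1 + 3) = 4*4 = 16)
(E*b(3))*1 = (16*3)*1 = 48*1 = 48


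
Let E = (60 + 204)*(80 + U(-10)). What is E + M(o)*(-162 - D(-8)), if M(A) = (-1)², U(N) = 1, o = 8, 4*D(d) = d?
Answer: 21224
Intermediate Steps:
D(d) = d/4
M(A) = 1
E = 21384 (E = (60 + 204)*(80 + 1) = 264*81 = 21384)
E + M(o)*(-162 - D(-8)) = 21384 + 1*(-162 - (-8)/4) = 21384 + 1*(-162 - 1*(-2)) = 21384 + 1*(-162 + 2) = 21384 + 1*(-160) = 21384 - 160 = 21224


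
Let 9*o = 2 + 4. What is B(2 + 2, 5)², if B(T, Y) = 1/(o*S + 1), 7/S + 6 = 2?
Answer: 36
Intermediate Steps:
S = -7/4 (S = 7/(-6 + 2) = 7/(-4) = 7*(-¼) = -7/4 ≈ -1.7500)
o = ⅔ (o = (2 + 4)/9 = (⅑)*6 = ⅔ ≈ 0.66667)
B(T, Y) = -6 (B(T, Y) = 1/((⅔)*(-7/4) + 1) = 1/(-7/6 + 1) = 1/(-⅙) = -6)
B(2 + 2, 5)² = (-6)² = 36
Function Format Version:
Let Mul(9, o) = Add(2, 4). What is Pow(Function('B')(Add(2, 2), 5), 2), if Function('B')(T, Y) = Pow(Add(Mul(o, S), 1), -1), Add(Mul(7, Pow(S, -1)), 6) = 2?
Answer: 36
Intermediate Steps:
S = Rational(-7, 4) (S = Mul(7, Pow(Add(-6, 2), -1)) = Mul(7, Pow(-4, -1)) = Mul(7, Rational(-1, 4)) = Rational(-7, 4) ≈ -1.7500)
o = Rational(2, 3) (o = Mul(Rational(1, 9), Add(2, 4)) = Mul(Rational(1, 9), 6) = Rational(2, 3) ≈ 0.66667)
Function('B')(T, Y) = -6 (Function('B')(T, Y) = Pow(Add(Mul(Rational(2, 3), Rational(-7, 4)), 1), -1) = Pow(Add(Rational(-7, 6), 1), -1) = Pow(Rational(-1, 6), -1) = -6)
Pow(Function('B')(Add(2, 2), 5), 2) = Pow(-6, 2) = 36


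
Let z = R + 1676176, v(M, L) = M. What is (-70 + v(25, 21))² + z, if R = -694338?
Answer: 983863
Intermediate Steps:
z = 981838 (z = -694338 + 1676176 = 981838)
(-70 + v(25, 21))² + z = (-70 + 25)² + 981838 = (-45)² + 981838 = 2025 + 981838 = 983863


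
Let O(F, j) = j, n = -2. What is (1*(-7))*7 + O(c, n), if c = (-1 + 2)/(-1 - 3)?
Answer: -51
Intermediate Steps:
c = -1/4 (c = 1/(-4) = 1*(-1/4) = -1/4 ≈ -0.25000)
(1*(-7))*7 + O(c, n) = (1*(-7))*7 - 2 = -7*7 - 2 = -49 - 2 = -51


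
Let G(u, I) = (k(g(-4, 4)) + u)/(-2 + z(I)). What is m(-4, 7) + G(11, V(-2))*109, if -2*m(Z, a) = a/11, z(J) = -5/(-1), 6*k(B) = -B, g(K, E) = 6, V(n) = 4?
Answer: 23959/66 ≈ 363.02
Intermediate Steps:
k(B) = -B/6 (k(B) = (-B)/6 = -B/6)
z(J) = 5 (z(J) = -5*(-1) = 5)
m(Z, a) = -a/22 (m(Z, a) = -a/(2*11) = -a/22)
G(u, I) = -⅓ + u/3 (G(u, I) = (-⅙*6 + u)/(-2 + 5) = (-1 + u)/3 = (-1 + u)*(⅓) = -⅓ + u/3)
m(-4, 7) + G(11, V(-2))*109 = -1/22*7 + (-⅓ + (⅓)*11)*109 = -7/22 + (-⅓ + 11/3)*109 = -7/22 + (10/3)*109 = -7/22 + 1090/3 = 23959/66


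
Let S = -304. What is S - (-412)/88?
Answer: -6585/22 ≈ -299.32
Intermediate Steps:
S - (-412)/88 = -304 - (-412)/88 = -304 - 1*(-103/22) = -304 + 103/22 = -6585/22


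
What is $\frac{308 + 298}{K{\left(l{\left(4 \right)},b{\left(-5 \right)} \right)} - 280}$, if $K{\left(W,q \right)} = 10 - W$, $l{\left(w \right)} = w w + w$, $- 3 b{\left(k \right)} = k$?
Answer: $- \frac{303}{145} \approx -2.0897$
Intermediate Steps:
$b{\left(k \right)} = - \frac{k}{3}$
$l{\left(w \right)} = w + w^{2}$ ($l{\left(w \right)} = w^{2} + w = w + w^{2}$)
$\frac{308 + 298}{K{\left(l{\left(4 \right)},b{\left(-5 \right)} \right)} - 280} = \frac{308 + 298}{\left(10 - 4 \left(1 + 4\right)\right) - 280} = \frac{606}{\left(10 - 4 \cdot 5\right) - 280} = \frac{606}{\left(10 - 20\right) - 280} = \frac{606}{-10 - 280} = \frac{606}{-290} = 606 \left(- \frac{1}{290}\right) = - \frac{303}{145}$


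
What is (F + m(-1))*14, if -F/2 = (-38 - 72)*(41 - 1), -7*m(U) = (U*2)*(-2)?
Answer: 123192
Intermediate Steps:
m(U) = 4*U/7 (m(U) = -U*2*(-2)/7 = -2*U*(-2)/7 = -(-4)*U/7 = 4*U/7)
F = 8800 (F = -2*(-38 - 72)*(41 - 1) = -(-220)*40 = -2*(-4400) = 8800)
(F + m(-1))*14 = (8800 + (4/7)*(-1))*14 = (8800 - 4/7)*14 = (61596/7)*14 = 123192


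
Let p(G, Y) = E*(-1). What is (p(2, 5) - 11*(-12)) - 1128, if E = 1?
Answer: -997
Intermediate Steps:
p(G, Y) = -1 (p(G, Y) = 1*(-1) = -1)
(p(2, 5) - 11*(-12)) - 1128 = (-1 - 11*(-12)) - 1128 = (-1 + 132) - 1128 = 131 - 1128 = -997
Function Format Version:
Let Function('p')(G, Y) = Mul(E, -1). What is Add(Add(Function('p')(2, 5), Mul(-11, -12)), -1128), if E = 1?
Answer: -997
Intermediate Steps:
Function('p')(G, Y) = -1 (Function('p')(G, Y) = Mul(1, -1) = -1)
Add(Add(Function('p')(2, 5), Mul(-11, -12)), -1128) = Add(Add(-1, Mul(-11, -12)), -1128) = Add(Add(-1, 132), -1128) = Add(131, -1128) = -997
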